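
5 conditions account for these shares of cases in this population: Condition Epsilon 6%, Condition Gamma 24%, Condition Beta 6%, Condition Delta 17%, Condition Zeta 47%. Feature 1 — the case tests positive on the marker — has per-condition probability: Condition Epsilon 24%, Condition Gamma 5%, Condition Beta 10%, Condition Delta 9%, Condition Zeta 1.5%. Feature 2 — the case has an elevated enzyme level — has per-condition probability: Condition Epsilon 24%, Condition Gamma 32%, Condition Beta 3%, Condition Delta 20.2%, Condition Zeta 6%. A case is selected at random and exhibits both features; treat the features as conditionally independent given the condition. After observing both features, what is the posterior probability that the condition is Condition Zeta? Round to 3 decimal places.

By Bayes' rule, posterior ∝ prior × likelihood:
  Condition Epsilon: 0.06 × 0.24 × 0.24 = 0.003456
  Condition Gamma: 0.24 × 0.05 × 0.32 = 0.00384
  Condition Beta: 0.06 × 0.1 × 0.03 = 0.00018
  Condition Delta: 0.17 × 0.09 × 0.202 = 0.0030906
  Condition Zeta: 0.47 × 0.015 × 0.06 = 0.000423
Total = 0.0109896.
P(Condition Zeta | evidence) = 0.000423 / 0.0109896 ≈ 0.038.

0.038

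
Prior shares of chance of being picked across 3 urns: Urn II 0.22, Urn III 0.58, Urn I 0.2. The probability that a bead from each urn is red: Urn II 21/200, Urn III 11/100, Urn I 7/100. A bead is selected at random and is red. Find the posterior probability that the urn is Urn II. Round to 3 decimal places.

Unnormalized posteriors (prior × likelihood):
  Urn II: 0.22 × 0.105 = 0.0231
  Urn III: 0.58 × 0.11 = 0.0638
  Urn I: 0.2 × 0.07 = 0.014
Total = 0.1009.
P(Urn II | evidence) = 0.0231 / 0.1009 ≈ 0.229.

0.229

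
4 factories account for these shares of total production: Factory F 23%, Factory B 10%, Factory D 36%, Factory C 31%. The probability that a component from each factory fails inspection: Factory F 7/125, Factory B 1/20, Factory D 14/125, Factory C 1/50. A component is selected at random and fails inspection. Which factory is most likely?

Unnormalized posteriors (prior × likelihood):
  Factory F: 0.23 × 0.056 = 0.01288
  Factory B: 0.1 × 0.05 = 0.005
  Factory D: 0.36 × 0.112 = 0.04032
  Factory C: 0.31 × 0.02 = 0.0062
Total = 0.0644.
Largest term belongs to Factory D, so Factory D is most probable.

Factory D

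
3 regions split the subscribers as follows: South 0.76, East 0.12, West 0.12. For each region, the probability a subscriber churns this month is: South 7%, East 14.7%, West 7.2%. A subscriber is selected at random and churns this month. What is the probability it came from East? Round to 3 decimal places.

By Bayes' rule, posterior ∝ prior × likelihood:
  South: 0.76 × 0.07 = 0.0532
  East: 0.12 × 0.147 = 0.01764
  West: 0.12 × 0.072 = 0.00864
Total = 0.07948.
P(East | evidence) = 0.01764 / 0.07948 ≈ 0.222.

0.222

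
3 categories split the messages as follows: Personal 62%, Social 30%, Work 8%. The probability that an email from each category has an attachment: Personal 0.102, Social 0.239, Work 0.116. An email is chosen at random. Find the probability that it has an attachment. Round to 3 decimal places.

Prior × likelihood for each hypothesis:
  Personal: 0.62 × 0.102 = 0.06324
  Social: 0.3 × 0.239 = 0.0717
  Work: 0.08 × 0.116 = 0.00928
P(attachment) = 0.06324 + 0.0717 + 0.00928 = 0.14422 → 0.144.

0.144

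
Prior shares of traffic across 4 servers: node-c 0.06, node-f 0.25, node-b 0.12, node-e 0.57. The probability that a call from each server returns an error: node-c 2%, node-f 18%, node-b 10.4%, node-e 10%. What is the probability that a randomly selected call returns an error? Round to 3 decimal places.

0.116

Unnormalized posteriors (prior × likelihood):
  node-c: 0.06 × 0.02 = 0.0012
  node-f: 0.25 × 0.18 = 0.045
  node-b: 0.12 × 0.104 = 0.01248
  node-e: 0.57 × 0.1 = 0.057
P(error) = 0.0012 + 0.045 + 0.01248 + 0.057 = 0.11568 → 0.116.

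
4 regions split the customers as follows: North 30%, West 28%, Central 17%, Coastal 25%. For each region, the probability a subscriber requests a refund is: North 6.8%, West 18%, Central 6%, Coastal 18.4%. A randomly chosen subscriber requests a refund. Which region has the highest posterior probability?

Unnormalized posteriors (prior × likelihood):
  North: 0.3 × 0.068 = 0.0204
  West: 0.28 × 0.18 = 0.0504
  Central: 0.17 × 0.06 = 0.0102
  Coastal: 0.25 × 0.184 = 0.046
Sum = 0.127.
Largest term belongs to West, so West is most probable.

West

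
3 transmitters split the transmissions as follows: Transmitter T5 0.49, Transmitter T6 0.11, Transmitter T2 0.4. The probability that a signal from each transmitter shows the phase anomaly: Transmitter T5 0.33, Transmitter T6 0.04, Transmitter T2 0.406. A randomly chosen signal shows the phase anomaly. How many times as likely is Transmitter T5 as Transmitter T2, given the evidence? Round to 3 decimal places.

Prior × likelihood for each hypothesis:
  Transmitter T5: 0.49 × 0.33 = 0.1617
  Transmitter T6: 0.11 × 0.04 = 0.0044
  Transmitter T2: 0.4 × 0.406 = 0.1624
Sum = 0.3285.
The ratio is 0.1617 / 0.1624 (the normalizer cancels) = 0.996.

0.996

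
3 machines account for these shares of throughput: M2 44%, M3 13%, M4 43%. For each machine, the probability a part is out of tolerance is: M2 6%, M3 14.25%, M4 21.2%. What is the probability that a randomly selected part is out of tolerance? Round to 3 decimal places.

Compute prior × likelihood for every hypothesis:
  M2: 0.44 × 0.06 = 0.0264
  M3: 0.13 × 0.1425 = 0.018525
  M4: 0.43 × 0.212 = 0.09116
P(oversize) = 0.0264 + 0.018525 + 0.09116 = 0.136085 → 0.136.

0.136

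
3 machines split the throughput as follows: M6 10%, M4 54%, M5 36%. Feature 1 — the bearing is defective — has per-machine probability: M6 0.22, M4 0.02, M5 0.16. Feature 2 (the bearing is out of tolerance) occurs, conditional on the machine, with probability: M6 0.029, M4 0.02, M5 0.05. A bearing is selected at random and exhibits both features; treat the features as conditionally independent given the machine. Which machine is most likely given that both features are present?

M5

By Bayes' rule, posterior ∝ prior × likelihood:
  M6: 0.1 × 0.22 × 0.029 = 0.000638
  M4: 0.54 × 0.02 × 0.02 = 0.000216
  M5: 0.36 × 0.16 × 0.05 = 0.00288
Total = 0.003734.
Largest term belongs to M5, so M5 is most probable.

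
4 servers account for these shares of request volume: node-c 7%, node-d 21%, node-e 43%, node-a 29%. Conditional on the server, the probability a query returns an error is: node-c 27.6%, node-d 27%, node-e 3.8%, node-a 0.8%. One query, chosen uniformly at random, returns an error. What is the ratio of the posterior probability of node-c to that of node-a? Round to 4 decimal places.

Unnormalized posteriors (prior × likelihood):
  node-c: 0.07 × 0.276 = 0.01932
  node-d: 0.21 × 0.27 = 0.0567
  node-e: 0.43 × 0.038 = 0.01634
  node-a: 0.29 × 0.008 = 0.00232
Sum = 0.09468.
The ratio is 0.01932 / 0.00232 (the normalizer cancels) = 8.3276.

8.3276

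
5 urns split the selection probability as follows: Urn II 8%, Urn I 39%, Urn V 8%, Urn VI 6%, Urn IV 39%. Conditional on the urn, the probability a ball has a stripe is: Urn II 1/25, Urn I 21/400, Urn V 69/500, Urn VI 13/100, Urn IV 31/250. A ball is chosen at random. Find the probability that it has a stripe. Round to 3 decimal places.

Unnormalized posteriors (prior × likelihood):
  Urn II: 0.08 × 0.04 = 0.0032
  Urn I: 0.39 × 0.0525 = 0.020475
  Urn V: 0.08 × 0.138 = 0.01104
  Urn VI: 0.06 × 0.13 = 0.0078
  Urn IV: 0.39 × 0.124 = 0.04836
P(striped) = 0.0032 + 0.020475 + 0.01104 + 0.0078 + 0.04836 = 0.090875 → 0.091.

0.091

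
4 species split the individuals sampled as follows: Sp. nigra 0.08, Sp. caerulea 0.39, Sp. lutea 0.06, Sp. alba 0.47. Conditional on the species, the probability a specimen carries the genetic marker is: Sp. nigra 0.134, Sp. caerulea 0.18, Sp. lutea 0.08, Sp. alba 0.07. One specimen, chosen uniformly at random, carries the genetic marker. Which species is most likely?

By Bayes' rule, posterior ∝ prior × likelihood:
  Sp. nigra: 0.08 × 0.134 = 0.01072
  Sp. caerulea: 0.39 × 0.18 = 0.0702
  Sp. lutea: 0.06 × 0.08 = 0.0048
  Sp. alba: 0.47 × 0.07 = 0.0329
Normalizing constant = 0.11862.
Largest term belongs to Sp. caerulea, so Sp. caerulea is most probable.

Sp. caerulea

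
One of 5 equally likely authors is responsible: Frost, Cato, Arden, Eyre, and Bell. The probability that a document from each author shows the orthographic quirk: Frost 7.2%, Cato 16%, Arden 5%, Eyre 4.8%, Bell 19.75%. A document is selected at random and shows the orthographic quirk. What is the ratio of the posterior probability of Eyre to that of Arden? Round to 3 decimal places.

0.960

Since the prior is uniform, the posterior is proportional to the likelihood:
  Frost: 0.072
  Cato: 0.16
  Arden: 0.05
  Eyre: 0.048
  Bell: 0.1975
Normalizing constant = 0.5275.
The ratio is 0.048 / 0.05 (the normalizer cancels) = 0.960.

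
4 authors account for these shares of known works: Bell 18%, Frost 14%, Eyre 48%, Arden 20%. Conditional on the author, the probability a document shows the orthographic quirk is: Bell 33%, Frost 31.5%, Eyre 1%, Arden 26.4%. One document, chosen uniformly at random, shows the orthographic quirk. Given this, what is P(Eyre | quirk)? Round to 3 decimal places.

0.030

Compute prior × likelihood for every hypothesis:
  Bell: 0.18 × 0.33 = 0.0594
  Frost: 0.14 × 0.315 = 0.0441
  Eyre: 0.48 × 0.01 = 0.0048
  Arden: 0.2 × 0.264 = 0.0528
Normalizing constant = 0.1611.
P(Eyre | evidence) = 0.0048 / 0.1611 ≈ 0.030.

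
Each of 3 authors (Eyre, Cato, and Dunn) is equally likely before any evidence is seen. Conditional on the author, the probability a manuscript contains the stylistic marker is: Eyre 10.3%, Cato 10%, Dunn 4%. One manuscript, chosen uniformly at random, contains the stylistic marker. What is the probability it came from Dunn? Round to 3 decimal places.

0.165

With a uniform prior (1/3 each), posterior ∝ likelihood:
  Eyre: 0.103
  Cato: 0.1
  Dunn: 0.04
Sum = 0.243.
P(Dunn | evidence) = 0.04 / 0.243 ≈ 0.165.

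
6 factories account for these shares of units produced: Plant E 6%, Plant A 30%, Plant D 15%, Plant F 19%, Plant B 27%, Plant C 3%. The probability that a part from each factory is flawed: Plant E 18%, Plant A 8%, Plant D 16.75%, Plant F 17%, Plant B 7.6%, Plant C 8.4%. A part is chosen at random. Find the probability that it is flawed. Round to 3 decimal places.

Compute prior × likelihood for every hypothesis:
  Plant E: 0.06 × 0.18 = 0.0108
  Plant A: 0.3 × 0.08 = 0.024
  Plant D: 0.15 × 0.1675 = 0.025125
  Plant F: 0.19 × 0.17 = 0.0323
  Plant B: 0.27 × 0.076 = 0.02052
  Plant C: 0.03 × 0.084 = 0.00252
P(flawed) = 0.0108 + 0.024 + 0.025125 + 0.0323 + 0.02052 + 0.00252 = 0.115265 → 0.115.

0.115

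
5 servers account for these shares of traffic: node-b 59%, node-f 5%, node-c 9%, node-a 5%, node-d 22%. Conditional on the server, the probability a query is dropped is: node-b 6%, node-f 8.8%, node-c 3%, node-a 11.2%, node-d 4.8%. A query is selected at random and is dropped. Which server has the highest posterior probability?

By Bayes' rule, posterior ∝ prior × likelihood:
  node-b: 0.59 × 0.06 = 0.0354
  node-f: 0.05 × 0.088 = 0.0044
  node-c: 0.09 × 0.03 = 0.0027
  node-a: 0.05 × 0.112 = 0.0056
  node-d: 0.22 × 0.048 = 0.01056
Total = 0.05866.
Largest term belongs to node-b, so node-b is most probable.

node-b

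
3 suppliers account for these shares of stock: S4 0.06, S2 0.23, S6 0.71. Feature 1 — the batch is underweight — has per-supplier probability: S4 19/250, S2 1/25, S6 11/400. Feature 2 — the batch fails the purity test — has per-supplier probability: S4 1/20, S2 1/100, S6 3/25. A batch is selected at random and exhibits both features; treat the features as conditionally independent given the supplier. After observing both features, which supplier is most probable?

S6

Prior × likelihood for each hypothesis:
  S4: 0.06 × 0.076 × 0.05 = 0.000228
  S2: 0.23 × 0.04 × 0.01 = 0.000092
  S6: 0.71 × 0.0275 × 0.12 = 0.002343
Normalizing constant = 0.002663.
Largest term belongs to S6, so S6 is most probable.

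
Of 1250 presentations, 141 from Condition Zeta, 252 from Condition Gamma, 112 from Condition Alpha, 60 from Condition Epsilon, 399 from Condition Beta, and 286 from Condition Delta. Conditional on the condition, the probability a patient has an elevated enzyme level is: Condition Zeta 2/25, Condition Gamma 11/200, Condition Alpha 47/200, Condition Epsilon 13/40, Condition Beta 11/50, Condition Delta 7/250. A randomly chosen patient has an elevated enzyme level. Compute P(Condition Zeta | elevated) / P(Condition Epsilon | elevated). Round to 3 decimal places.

By Bayes' rule, posterior ∝ prior × likelihood:
  Condition Zeta: 0.1128 × 0.08 = 0.009024
  Condition Gamma: 0.2016 × 0.055 = 0.011088
  Condition Alpha: 0.0896 × 0.235 = 0.021056
  Condition Epsilon: 0.048 × 0.325 = 0.0156
  Condition Beta: 0.3192 × 0.22 = 0.070224
  Condition Delta: 0.2288 × 0.028 = 0.0064064
Total = 0.1333984.
The ratio is 0.009024 / 0.0156 (the normalizer cancels) = 0.578.

0.578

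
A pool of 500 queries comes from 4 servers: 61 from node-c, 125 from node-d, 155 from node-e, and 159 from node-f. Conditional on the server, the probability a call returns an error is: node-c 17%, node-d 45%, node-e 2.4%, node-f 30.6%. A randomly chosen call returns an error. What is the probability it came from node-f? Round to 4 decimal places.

Compute prior × likelihood for every hypothesis:
  node-c: 0.122 × 0.17 = 0.02074
  node-d: 0.25 × 0.45 = 0.1125
  node-e: 0.31 × 0.024 = 0.00744
  node-f: 0.318 × 0.306 = 0.097308
Normalizing constant = 0.237988.
P(node-f | evidence) = 0.097308 / 0.237988 ≈ 0.4089.

0.4089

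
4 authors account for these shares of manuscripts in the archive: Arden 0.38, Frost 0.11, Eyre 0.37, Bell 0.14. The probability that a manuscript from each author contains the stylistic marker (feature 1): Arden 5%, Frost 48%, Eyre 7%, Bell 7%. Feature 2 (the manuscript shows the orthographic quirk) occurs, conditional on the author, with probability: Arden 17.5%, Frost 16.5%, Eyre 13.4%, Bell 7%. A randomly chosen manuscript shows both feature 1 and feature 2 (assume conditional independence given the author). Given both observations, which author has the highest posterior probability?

Frost

Prior × likelihood for each hypothesis:
  Arden: 0.38 × 0.05 × 0.175 = 0.003325
  Frost: 0.11 × 0.48 × 0.165 = 0.008712
  Eyre: 0.37 × 0.07 × 0.134 = 0.0034706
  Bell: 0.14 × 0.07 × 0.07 = 0.000686
Normalizing constant = 0.0161936.
Largest term belongs to Frost, so Frost is most probable.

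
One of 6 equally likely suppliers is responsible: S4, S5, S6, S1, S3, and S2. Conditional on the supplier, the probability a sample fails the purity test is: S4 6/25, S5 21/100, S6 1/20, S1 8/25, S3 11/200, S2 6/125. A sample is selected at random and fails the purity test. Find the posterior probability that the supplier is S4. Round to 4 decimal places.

0.2600

Since the prior is uniform, the posterior is proportional to the likelihood:
  S4: 0.24
  S5: 0.21
  S6: 0.05
  S1: 0.32
  S3: 0.055
  S2: 0.048
Total = 0.923.
P(S4 | evidence) = 0.24 / 0.923 ≈ 0.2600.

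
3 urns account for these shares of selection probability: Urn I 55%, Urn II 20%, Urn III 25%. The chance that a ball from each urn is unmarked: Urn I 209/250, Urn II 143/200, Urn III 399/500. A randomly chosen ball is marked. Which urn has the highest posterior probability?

Taking complements, P(marked | each) = Urn I 0.164, Urn II 0.285, Urn III 0.202.
By Bayes' rule, posterior ∝ prior × likelihood:
  Urn I: 0.55 × 0.164 = 0.0902
  Urn II: 0.2 × 0.285 = 0.057
  Urn III: 0.25 × 0.202 = 0.0505
Sum = 0.1977.
Largest term belongs to Urn I, so Urn I is most probable.

Urn I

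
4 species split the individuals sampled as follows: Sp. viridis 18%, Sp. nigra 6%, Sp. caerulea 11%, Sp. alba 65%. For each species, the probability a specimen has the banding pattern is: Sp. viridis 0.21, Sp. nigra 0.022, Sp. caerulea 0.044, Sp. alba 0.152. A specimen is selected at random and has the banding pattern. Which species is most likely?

Unnormalized posteriors (prior × likelihood):
  Sp. viridis: 0.18 × 0.21 = 0.0378
  Sp. nigra: 0.06 × 0.022 = 0.00132
  Sp. caerulea: 0.11 × 0.044 = 0.00484
  Sp. alba: 0.65 × 0.152 = 0.0988
Normalizing constant = 0.14276.
Largest term belongs to Sp. alba, so Sp. alba is most probable.

Sp. alba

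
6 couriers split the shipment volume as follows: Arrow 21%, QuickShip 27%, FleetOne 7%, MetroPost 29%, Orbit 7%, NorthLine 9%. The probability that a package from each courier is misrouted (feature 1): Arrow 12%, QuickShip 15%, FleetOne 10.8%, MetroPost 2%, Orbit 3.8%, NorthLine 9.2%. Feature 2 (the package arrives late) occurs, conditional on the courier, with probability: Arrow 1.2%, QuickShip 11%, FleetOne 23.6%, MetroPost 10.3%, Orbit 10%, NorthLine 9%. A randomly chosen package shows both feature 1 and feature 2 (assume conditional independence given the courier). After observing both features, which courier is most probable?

Compute prior × likelihood for every hypothesis:
  Arrow: 0.21 × 0.12 × 0.012 = 0.0003024
  QuickShip: 0.27 × 0.15 × 0.11 = 0.004455
  FleetOne: 0.07 × 0.108 × 0.236 = 0.00178416
  MetroPost: 0.29 × 0.02 × 0.103 = 0.0005974
  Orbit: 0.07 × 0.038 × 0.1 = 0.000266
  NorthLine: 0.09 × 0.092 × 0.09 = 0.0007452
Total = 0.00815016.
Largest term belongs to QuickShip, so QuickShip is most probable.

QuickShip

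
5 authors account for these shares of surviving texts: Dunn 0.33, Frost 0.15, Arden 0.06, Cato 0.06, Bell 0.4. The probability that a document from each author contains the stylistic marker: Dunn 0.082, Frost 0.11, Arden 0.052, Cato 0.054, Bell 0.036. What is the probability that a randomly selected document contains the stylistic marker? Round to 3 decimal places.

0.064

Prior × likelihood for each hypothesis:
  Dunn: 0.33 × 0.082 = 0.02706
  Frost: 0.15 × 0.11 = 0.0165
  Arden: 0.06 × 0.052 = 0.00312
  Cato: 0.06 × 0.054 = 0.00324
  Bell: 0.4 × 0.036 = 0.0144
P(marker) = 0.02706 + 0.0165 + 0.00312 + 0.00324 + 0.0144 = 0.06432 → 0.064.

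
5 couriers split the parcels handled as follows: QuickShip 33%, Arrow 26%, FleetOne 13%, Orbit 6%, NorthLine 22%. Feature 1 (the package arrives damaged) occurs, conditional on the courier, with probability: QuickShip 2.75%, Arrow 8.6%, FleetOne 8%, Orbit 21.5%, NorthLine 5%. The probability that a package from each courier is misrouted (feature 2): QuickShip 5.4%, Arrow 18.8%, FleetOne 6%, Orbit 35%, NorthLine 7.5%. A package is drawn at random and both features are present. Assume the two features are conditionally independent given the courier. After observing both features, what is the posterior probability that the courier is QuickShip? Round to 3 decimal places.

0.046

Prior × likelihood for each hypothesis:
  QuickShip: 0.33 × 0.0275 × 0.054 = 0.00049005
  Arrow: 0.26 × 0.086 × 0.188 = 0.00420368
  FleetOne: 0.13 × 0.08 × 0.06 = 0.000624
  Orbit: 0.06 × 0.215 × 0.35 = 0.004515
  NorthLine: 0.22 × 0.05 × 0.075 = 0.000825
Normalizing constant = 0.01065773.
P(QuickShip | evidence) = 0.00049005 / 0.01065773 ≈ 0.046.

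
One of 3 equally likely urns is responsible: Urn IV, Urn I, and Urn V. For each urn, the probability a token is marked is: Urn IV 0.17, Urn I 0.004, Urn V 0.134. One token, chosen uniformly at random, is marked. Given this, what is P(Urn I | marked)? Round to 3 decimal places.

Since the prior is uniform, the posterior is proportional to the likelihood:
  Urn IV: 0.17
  Urn I: 0.004
  Urn V: 0.134
Sum = 0.308.
P(Urn I | evidence) = 0.004 / 0.308 ≈ 0.013.

0.013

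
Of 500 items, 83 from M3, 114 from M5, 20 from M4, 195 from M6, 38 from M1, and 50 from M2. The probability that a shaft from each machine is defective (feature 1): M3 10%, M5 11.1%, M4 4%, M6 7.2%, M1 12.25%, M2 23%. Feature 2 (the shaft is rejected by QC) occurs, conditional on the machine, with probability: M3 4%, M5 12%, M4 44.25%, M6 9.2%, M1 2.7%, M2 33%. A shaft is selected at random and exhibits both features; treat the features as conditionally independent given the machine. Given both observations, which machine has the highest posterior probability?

M2

By Bayes' rule, posterior ∝ prior × likelihood:
  M3: 0.166 × 0.1 × 0.04 = 0.000664
  M5: 0.228 × 0.111 × 0.12 = 0.00303696
  M4: 0.04 × 0.04 × 0.4425 = 0.000708
  M6: 0.39 × 0.072 × 0.092 = 0.00258336
  M1: 0.076 × 0.1225 × 0.027 = 0.00025137
  M2: 0.1 × 0.23 × 0.33 = 0.00759
Total = 0.01483369.
Largest term belongs to M2, so M2 is most probable.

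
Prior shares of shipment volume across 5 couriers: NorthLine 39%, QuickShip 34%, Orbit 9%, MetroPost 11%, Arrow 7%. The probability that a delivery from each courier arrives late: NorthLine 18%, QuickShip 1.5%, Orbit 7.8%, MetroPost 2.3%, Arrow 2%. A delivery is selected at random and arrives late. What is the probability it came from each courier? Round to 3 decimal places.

By Bayes' rule, posterior ∝ prior × likelihood:
  NorthLine: 0.39 × 0.18 = 0.0702
  QuickShip: 0.34 × 0.015 = 0.0051
  Orbit: 0.09 × 0.078 = 0.00702
  MetroPost: 0.11 × 0.023 = 0.00253
  Arrow: 0.07 × 0.02 = 0.0014
Sum = 0.08625.
P(NorthLine | late) = 0.0702/0.08625 ≈ 0.814
P(QuickShip | late) = 0.0051/0.08625 ≈ 0.059
P(Orbit | late) = 0.00702/0.08625 ≈ 0.081
P(MetroPost | late) = 0.00253/0.08625 ≈ 0.029
P(Arrow | late) = 0.0014/0.08625 ≈ 0.016

NorthLine 0.814, QuickShip 0.059, Orbit 0.081, MetroPost 0.029, Arrow 0.016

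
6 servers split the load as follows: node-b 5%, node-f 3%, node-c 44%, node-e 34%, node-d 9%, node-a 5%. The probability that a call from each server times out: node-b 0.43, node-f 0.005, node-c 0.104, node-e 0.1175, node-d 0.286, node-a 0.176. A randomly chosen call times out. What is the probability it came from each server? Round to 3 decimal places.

node-b 0.152, node-f 0.001, node-c 0.322, node-e 0.282, node-d 0.181, node-a 0.062

Prior × likelihood for each hypothesis:
  node-b: 0.05 × 0.43 = 0.0215
  node-f: 0.03 × 0.005 = 0.00015
  node-c: 0.44 × 0.104 = 0.04576
  node-e: 0.34 × 0.1175 = 0.03995
  node-d: 0.09 × 0.286 = 0.02574
  node-a: 0.05 × 0.176 = 0.0088
Sum = 0.1419.
P(node-b | timeout) = 0.0215/0.1419 ≈ 0.152
P(node-f | timeout) = 0.00015/0.1419 ≈ 0.001
P(node-c | timeout) = 0.04576/0.1419 ≈ 0.322
P(node-e | timeout) = 0.03995/0.1419 ≈ 0.282
P(node-d | timeout) = 0.02574/0.1419 ≈ 0.181
P(node-a | timeout) = 0.0088/0.1419 ≈ 0.062
(Check: 0.152+0.001+0.322+0.282+0.181+0.062 = 1.000.)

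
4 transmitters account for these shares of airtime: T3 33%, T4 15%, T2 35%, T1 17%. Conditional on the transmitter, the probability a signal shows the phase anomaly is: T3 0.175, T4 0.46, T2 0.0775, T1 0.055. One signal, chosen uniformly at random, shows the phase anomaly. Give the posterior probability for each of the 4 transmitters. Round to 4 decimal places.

T3 0.3538, T4 0.4227, T2 0.1662, T1 0.0573

By Bayes' rule, posterior ∝ prior × likelihood:
  T3: 0.33 × 0.175 = 0.05775
  T4: 0.15 × 0.46 = 0.069
  T2: 0.35 × 0.0775 = 0.027125
  T1: 0.17 × 0.055 = 0.00935
Normalizing constant = 0.163225.
P(T3 | anomaly) = 0.05775/0.163225 ≈ 0.3538
P(T4 | anomaly) = 0.069/0.163225 ≈ 0.4227
P(T2 | anomaly) = 0.027125/0.163225 ≈ 0.1662
P(T1 | anomaly) = 0.00935/0.163225 ≈ 0.0573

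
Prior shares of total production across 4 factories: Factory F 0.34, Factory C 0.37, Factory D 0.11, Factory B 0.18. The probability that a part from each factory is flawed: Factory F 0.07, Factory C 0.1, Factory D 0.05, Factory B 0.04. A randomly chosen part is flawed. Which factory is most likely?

Factory C

Unnormalized posteriors (prior × likelihood):
  Factory F: 0.34 × 0.07 = 0.0238
  Factory C: 0.37 × 0.1 = 0.037
  Factory D: 0.11 × 0.05 = 0.0055
  Factory B: 0.18 × 0.04 = 0.0072
Sum = 0.0735.
Largest term belongs to Factory C, so Factory C is most probable.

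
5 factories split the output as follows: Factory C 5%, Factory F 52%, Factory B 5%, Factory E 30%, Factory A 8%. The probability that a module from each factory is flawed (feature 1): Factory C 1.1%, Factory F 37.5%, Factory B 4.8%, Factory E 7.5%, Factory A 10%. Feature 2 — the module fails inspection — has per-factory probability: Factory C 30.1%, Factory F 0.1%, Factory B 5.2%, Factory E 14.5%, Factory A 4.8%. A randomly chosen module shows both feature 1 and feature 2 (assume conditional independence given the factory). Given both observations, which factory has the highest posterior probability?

Factory E

Prior × likelihood for each hypothesis:
  Factory C: 0.05 × 0.011 × 0.301 = 0.00016555
  Factory F: 0.52 × 0.375 × 0.001 = 0.000195
  Factory B: 0.05 × 0.048 × 0.052 = 0.0001248
  Factory E: 0.3 × 0.075 × 0.145 = 0.0032625
  Factory A: 0.08 × 0.1 × 0.048 = 0.000384
Normalizing constant = 0.00413185.
Largest term belongs to Factory E, so Factory E is most probable.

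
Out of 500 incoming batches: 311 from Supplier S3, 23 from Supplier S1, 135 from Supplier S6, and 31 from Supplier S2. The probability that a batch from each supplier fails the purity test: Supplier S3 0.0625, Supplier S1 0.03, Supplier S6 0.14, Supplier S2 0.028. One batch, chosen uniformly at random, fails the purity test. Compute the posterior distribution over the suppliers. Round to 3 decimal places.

Unnormalized posteriors (prior × likelihood):
  Supplier S3: 0.622 × 0.0625 = 0.038875
  Supplier S1: 0.046 × 0.03 = 0.00138
  Supplier S6: 0.27 × 0.14 = 0.0378
  Supplier S2: 0.062 × 0.028 = 0.001736
Total = 0.079791.
P(Supplier S3 | off-spec) = 0.038875/0.079791 ≈ 0.487
P(Supplier S1 | off-spec) = 0.00138/0.079791 ≈ 0.017
P(Supplier S6 | off-spec) = 0.0378/0.079791 ≈ 0.474
P(Supplier S2 | off-spec) = 0.001736/0.079791 ≈ 0.022

Supplier S3 0.487, Supplier S1 0.017, Supplier S6 0.474, Supplier S2 0.022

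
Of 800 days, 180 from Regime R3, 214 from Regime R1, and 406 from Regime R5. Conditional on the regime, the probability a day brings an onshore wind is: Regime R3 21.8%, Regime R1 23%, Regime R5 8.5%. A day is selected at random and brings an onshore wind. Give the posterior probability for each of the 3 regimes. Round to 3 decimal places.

Regime R3 0.319, Regime R1 0.400, Regime R5 0.281

Prior × likelihood for each hypothesis:
  Regime R3: 0.225 × 0.218 = 0.04905
  Regime R1: 0.2675 × 0.23 = 0.061525
  Regime R5: 0.5075 × 0.085 = 0.0431375
Total = 0.1537125.
P(Regime R3 | onshore) = 0.04905/0.1537125 ≈ 0.319
P(Regime R1 | onshore) = 0.061525/0.1537125 ≈ 0.400
P(Regime R5 | onshore) = 0.0431375/0.1537125 ≈ 0.281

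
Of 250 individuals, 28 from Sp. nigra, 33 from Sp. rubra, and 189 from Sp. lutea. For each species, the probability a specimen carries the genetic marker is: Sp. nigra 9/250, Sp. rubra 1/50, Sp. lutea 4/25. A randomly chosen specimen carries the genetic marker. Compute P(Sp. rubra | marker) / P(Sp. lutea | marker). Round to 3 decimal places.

0.022

Prior × likelihood for each hypothesis:
  Sp. nigra: 0.112 × 0.036 = 0.004032
  Sp. rubra: 0.132 × 0.02 = 0.00264
  Sp. lutea: 0.756 × 0.16 = 0.12096
Normalizing constant = 0.127632.
The ratio is 0.00264 / 0.12096 (the normalizer cancels) = 0.022.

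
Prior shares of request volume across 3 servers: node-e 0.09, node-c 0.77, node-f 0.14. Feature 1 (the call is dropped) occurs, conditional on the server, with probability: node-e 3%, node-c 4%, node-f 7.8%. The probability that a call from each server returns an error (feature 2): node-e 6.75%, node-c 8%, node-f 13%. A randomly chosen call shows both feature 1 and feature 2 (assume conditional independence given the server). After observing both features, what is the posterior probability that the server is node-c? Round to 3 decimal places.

0.606

Compute prior × likelihood for every hypothesis:
  node-e: 0.09 × 0.03 × 0.0675 = 0.00018225
  node-c: 0.77 × 0.04 × 0.08 = 0.002464
  node-f: 0.14 × 0.078 × 0.13 = 0.0014196
Sum = 0.00406585.
P(node-c | evidence) = 0.002464 / 0.00406585 ≈ 0.606.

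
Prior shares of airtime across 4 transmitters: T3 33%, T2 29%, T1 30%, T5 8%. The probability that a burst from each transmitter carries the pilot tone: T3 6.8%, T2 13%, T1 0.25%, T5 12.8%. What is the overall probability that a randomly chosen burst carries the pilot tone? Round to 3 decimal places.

0.071

By Bayes' rule, posterior ∝ prior × likelihood:
  T3: 0.33 × 0.068 = 0.02244
  T2: 0.29 × 0.13 = 0.0377
  T1: 0.3 × 0.0025 = 0.00075
  T5: 0.08 × 0.128 = 0.01024
P(pilot) = 0.02244 + 0.0377 + 0.00075 + 0.01024 = 0.07113 → 0.071.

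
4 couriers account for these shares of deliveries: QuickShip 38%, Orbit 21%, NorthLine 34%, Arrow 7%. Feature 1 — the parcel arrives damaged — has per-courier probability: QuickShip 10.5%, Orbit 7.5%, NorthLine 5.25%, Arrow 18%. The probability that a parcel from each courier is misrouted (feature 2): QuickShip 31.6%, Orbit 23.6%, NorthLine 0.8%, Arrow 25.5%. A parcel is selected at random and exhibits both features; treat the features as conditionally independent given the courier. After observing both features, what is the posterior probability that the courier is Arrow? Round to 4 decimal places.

Prior × likelihood for each hypothesis:
  QuickShip: 0.38 × 0.105 × 0.316 = 0.0126084
  Orbit: 0.21 × 0.075 × 0.236 = 0.003717
  NorthLine: 0.34 × 0.0525 × 0.008 = 0.0001428
  Arrow: 0.07 × 0.18 × 0.255 = 0.003213
Normalizing constant = 0.0196812.
P(Arrow | evidence) = 0.003213 / 0.0196812 ≈ 0.1633.

0.1633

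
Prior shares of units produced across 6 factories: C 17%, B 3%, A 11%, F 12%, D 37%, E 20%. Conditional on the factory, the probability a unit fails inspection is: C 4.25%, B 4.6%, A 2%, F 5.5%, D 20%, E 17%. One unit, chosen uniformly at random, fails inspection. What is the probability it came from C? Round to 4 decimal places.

By Bayes' rule, posterior ∝ prior × likelihood:
  C: 0.17 × 0.0425 = 0.007225
  B: 0.03 × 0.046 = 0.00138
  A: 0.11 × 0.02 = 0.0022
  F: 0.12 × 0.055 = 0.0066
  D: 0.37 × 0.2 = 0.074
  E: 0.2 × 0.17 = 0.034
Total = 0.125405.
P(C | evidence) = 0.007225 / 0.125405 ≈ 0.0576.

0.0576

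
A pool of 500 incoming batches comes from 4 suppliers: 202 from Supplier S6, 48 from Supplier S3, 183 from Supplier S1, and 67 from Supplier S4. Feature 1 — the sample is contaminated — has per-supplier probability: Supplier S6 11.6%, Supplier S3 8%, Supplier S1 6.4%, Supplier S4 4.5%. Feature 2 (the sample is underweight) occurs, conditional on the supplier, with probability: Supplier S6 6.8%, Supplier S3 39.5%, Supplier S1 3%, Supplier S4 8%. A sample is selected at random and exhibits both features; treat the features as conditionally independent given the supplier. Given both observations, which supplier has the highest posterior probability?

Compute prior × likelihood for every hypothesis:
  Supplier S6: 0.404 × 0.116 × 0.068 = 0.003186752
  Supplier S3: 0.096 × 0.08 × 0.395 = 0.0030336
  Supplier S1: 0.366 × 0.064 × 0.03 = 0.00070272
  Supplier S4: 0.134 × 0.045 × 0.08 = 0.0004824
Normalizing constant = 0.007405472.
Largest term belongs to Supplier S6, so Supplier S6 is most probable.

Supplier S6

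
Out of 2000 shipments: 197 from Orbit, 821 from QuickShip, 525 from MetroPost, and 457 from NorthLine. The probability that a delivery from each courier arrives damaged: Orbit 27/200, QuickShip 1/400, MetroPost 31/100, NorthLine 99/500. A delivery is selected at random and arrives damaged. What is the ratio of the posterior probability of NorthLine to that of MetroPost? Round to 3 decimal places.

Unnormalized posteriors (prior × likelihood):
  Orbit: 0.0985 × 0.135 = 0.0132975
  QuickShip: 0.4105 × 0.0025 = 0.00102625
  MetroPost: 0.2625 × 0.31 = 0.081375
  NorthLine: 0.2285 × 0.198 = 0.045243
Sum = 0.14094175.
The ratio is 0.045243 / 0.081375 (the normalizer cancels) = 0.556.

0.556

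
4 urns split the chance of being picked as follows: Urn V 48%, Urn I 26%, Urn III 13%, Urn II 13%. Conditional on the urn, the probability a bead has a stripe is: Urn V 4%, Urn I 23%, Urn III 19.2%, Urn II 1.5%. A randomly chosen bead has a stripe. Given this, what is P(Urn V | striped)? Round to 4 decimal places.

0.1813

Unnormalized posteriors (prior × likelihood):
  Urn V: 0.48 × 0.04 = 0.0192
  Urn I: 0.26 × 0.23 = 0.0598
  Urn III: 0.13 × 0.192 = 0.02496
  Urn II: 0.13 × 0.015 = 0.00195
Sum = 0.10591.
P(Urn V | evidence) = 0.0192 / 0.10591 ≈ 0.1813.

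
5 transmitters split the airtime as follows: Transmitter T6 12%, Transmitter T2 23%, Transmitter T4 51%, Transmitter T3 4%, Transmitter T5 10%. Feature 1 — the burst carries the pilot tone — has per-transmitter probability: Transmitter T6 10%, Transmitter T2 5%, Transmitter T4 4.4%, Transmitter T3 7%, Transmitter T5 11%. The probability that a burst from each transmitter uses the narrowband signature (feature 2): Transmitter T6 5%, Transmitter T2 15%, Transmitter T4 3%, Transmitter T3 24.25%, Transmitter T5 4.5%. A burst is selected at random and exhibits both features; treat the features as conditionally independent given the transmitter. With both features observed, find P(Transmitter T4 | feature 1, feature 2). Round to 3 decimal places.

Prior × likelihood for each hypothesis:
  Transmitter T6: 0.12 × 0.1 × 0.05 = 0.0006
  Transmitter T2: 0.23 × 0.05 × 0.15 = 0.001725
  Transmitter T4: 0.51 × 0.044 × 0.03 = 0.0006732
  Transmitter T3: 0.04 × 0.07 × 0.2425 = 0.000679
  Transmitter T5: 0.1 × 0.11 × 0.045 = 0.000495
Normalizing constant = 0.0041722.
P(Transmitter T4 | evidence) = 0.0006732 / 0.0041722 ≈ 0.161.

0.161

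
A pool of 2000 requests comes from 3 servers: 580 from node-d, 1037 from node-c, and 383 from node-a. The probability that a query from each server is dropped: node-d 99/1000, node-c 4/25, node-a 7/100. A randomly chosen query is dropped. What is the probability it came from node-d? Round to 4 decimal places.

0.2295

Compute prior × likelihood for every hypothesis:
  node-d: 0.29 × 0.099 = 0.02871
  node-c: 0.5185 × 0.16 = 0.08296
  node-a: 0.1915 × 0.07 = 0.013405
Sum = 0.125075.
P(node-d | evidence) = 0.02871 / 0.125075 ≈ 0.2295.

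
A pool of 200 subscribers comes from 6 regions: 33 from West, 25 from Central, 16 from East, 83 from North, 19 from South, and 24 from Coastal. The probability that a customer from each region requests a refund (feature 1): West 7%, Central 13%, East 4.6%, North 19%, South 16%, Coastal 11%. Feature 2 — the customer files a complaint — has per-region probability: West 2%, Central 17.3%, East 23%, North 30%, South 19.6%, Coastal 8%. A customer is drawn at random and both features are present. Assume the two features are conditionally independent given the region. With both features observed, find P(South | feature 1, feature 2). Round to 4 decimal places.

0.0943

Compute prior × likelihood for every hypothesis:
  West: 0.165 × 0.07 × 0.02 = 0.000231
  Central: 0.125 × 0.13 × 0.173 = 0.00281125
  East: 0.08 × 0.046 × 0.23 = 0.0008464
  North: 0.415 × 0.19 × 0.3 = 0.023655
  South: 0.095 × 0.16 × 0.196 = 0.0029792
  Coastal: 0.12 × 0.11 × 0.08 = 0.001056
Normalizing constant = 0.03157885.
P(South | evidence) = 0.0029792 / 0.03157885 ≈ 0.0943.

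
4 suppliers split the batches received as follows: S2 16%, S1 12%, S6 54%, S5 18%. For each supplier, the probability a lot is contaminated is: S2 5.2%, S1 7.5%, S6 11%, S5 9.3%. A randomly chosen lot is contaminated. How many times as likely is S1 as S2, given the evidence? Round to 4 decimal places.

1.0817

By Bayes' rule, posterior ∝ prior × likelihood:
  S2: 0.16 × 0.052 = 0.00832
  S1: 0.12 × 0.075 = 0.009
  S6: 0.54 × 0.11 = 0.0594
  S5: 0.18 × 0.093 = 0.01674
Sum = 0.09346.
The ratio is 0.009 / 0.00832 (the normalizer cancels) = 1.0817.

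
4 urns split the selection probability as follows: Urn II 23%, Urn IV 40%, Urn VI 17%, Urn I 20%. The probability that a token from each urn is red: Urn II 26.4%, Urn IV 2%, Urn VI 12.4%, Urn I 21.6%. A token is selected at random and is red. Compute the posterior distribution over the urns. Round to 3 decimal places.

Unnormalized posteriors (prior × likelihood):
  Urn II: 0.23 × 0.264 = 0.06072
  Urn IV: 0.4 × 0.02 = 0.008
  Urn VI: 0.17 × 0.124 = 0.02108
  Urn I: 0.2 × 0.216 = 0.0432
Total = 0.133.
P(Urn II | red) = 0.06072/0.133 ≈ 0.457
P(Urn IV | red) = 0.008/0.133 ≈ 0.060
P(Urn VI | red) = 0.02108/0.133 ≈ 0.158
P(Urn I | red) = 0.0432/0.133 ≈ 0.325
(Check: 0.457+0.060+0.158+0.325 = 1.000.)

Urn II 0.457, Urn IV 0.060, Urn VI 0.158, Urn I 0.325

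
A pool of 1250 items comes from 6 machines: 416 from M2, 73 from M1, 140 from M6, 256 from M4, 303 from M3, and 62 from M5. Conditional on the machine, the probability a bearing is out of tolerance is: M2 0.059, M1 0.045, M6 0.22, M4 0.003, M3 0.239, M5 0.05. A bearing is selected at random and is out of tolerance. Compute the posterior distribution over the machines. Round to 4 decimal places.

Unnormalized posteriors (prior × likelihood):
  M2: 0.3328 × 0.059 = 0.0196352
  M1: 0.0584 × 0.045 = 0.002628
  M6: 0.112 × 0.22 = 0.02464
  M4: 0.2048 × 0.003 = 0.0006144
  M3: 0.2424 × 0.239 = 0.0579336
  M5: 0.0496 × 0.05 = 0.00248
Total = 0.1079312.
P(M2 | oversize) = 0.0196352/0.1079312 ≈ 0.1819
P(M1 | oversize) = 0.002628/0.1079312 ≈ 0.0243
P(M6 | oversize) = 0.02464/0.1079312 ≈ 0.2283
P(M4 | oversize) = 0.0006144/0.1079312 ≈ 0.0057
P(M3 | oversize) = 0.0579336/0.1079312 ≈ 0.5368
P(M5 | oversize) = 0.00248/0.1079312 ≈ 0.0230

M2 0.1819, M1 0.0243, M6 0.2283, M4 0.0057, M3 0.5368, M5 0.0230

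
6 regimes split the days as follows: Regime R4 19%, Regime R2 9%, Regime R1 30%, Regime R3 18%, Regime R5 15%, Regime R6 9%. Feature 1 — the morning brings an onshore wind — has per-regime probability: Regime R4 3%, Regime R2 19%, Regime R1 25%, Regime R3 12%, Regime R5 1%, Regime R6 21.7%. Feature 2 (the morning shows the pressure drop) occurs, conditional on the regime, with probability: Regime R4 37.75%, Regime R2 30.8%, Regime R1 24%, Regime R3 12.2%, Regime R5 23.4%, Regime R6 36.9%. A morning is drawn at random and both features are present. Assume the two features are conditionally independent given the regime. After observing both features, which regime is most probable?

Regime R1

Unnormalized posteriors (prior × likelihood):
  Regime R4: 0.19 × 0.03 × 0.3775 = 0.00215175
  Regime R2: 0.09 × 0.19 × 0.308 = 0.0052668
  Regime R1: 0.3 × 0.25 × 0.24 = 0.018
  Regime R3: 0.18 × 0.12 × 0.122 = 0.0026352
  Regime R5: 0.15 × 0.01 × 0.234 = 0.000351
  Regime R6: 0.09 × 0.217 × 0.369 = 0.00720657
Sum = 0.03561132.
Largest term belongs to Regime R1, so Regime R1 is most probable.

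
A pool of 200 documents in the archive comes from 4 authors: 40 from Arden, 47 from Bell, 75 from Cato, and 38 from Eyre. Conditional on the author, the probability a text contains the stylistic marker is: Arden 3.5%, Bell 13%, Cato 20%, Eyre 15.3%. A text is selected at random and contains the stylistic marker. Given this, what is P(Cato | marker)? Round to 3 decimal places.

0.530

Compute prior × likelihood for every hypothesis:
  Arden: 0.2 × 0.035 = 0.007
  Bell: 0.235 × 0.13 = 0.03055
  Cato: 0.375 × 0.2 = 0.075
  Eyre: 0.19 × 0.153 = 0.02907
Sum = 0.14162.
P(Cato | evidence) = 0.075 / 0.14162 ≈ 0.530.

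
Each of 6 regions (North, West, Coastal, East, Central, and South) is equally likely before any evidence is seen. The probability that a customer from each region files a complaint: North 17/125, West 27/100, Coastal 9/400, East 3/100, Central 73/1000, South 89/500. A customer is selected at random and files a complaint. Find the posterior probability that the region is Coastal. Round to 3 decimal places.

0.032

With a uniform prior (1/6 each), posterior ∝ likelihood:
  North: 0.136
  West: 0.27
  Coastal: 0.0225
  East: 0.03
  Central: 0.073
  South: 0.178
Total = 0.7095.
P(Coastal | evidence) = 0.0225 / 0.7095 ≈ 0.032.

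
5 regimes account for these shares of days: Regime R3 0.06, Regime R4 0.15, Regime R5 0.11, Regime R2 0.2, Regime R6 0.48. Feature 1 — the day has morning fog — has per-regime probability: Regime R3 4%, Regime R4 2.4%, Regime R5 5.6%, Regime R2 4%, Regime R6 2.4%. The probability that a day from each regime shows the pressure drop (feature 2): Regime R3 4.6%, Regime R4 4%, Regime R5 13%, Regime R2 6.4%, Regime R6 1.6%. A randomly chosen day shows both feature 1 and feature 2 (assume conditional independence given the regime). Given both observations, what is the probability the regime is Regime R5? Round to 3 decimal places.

Compute prior × likelihood for every hypothesis:
  Regime R3: 0.06 × 0.04 × 0.046 = 0.0001104
  Regime R4: 0.15 × 0.024 × 0.04 = 0.000144
  Regime R5: 0.11 × 0.056 × 0.13 = 0.0008008
  Regime R2: 0.2 × 0.04 × 0.064 = 0.000512
  Regime R6: 0.48 × 0.024 × 0.016 = 0.00018432
Normalizing constant = 0.00175152.
P(Regime R5 | evidence) = 0.0008008 / 0.00175152 ≈ 0.457.

0.457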